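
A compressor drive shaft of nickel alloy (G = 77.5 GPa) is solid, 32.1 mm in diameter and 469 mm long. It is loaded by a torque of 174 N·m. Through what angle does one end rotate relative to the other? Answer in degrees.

J = πd⁴/32 = π(0.0321)⁴/32 = 1.042×10^-7 m⁴.
θ = T·L/(G·J) = 174.0 × 0.469 / (77.5×10⁹ × 1.042×10^-7) = 0.01010 rad.

0.579°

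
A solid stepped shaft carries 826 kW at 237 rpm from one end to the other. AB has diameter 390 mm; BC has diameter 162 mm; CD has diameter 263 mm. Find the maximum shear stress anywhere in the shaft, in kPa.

ω = 2π·237/60 = 24.82 rad/s, so T = P/ω = 826×10³ / 24.82 = 33280 N·m.
Under the same torque, τ_max = 16T/(πd³) is largest where d is smallest — segment BC (d = 162 mm).
τ_max = 16·33280/(π·(0.162)³) = 3.987×10^7 Pa.

39900 kPa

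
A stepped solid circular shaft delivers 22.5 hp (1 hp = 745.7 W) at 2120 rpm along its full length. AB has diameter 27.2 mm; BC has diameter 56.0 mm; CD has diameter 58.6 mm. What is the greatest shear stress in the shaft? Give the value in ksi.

ω = 2π·2120/60 = 222.0 rad/s, so T = P/ω = 22.5×745.7 / 222.0 = 75.58 N·m.
Under the same torque, τ_max = 16T/(πd³) is largest where d is smallest — segment AB (d = 27.2 mm).
τ_max = 16·75.58/(π·(0.0272)³) = 1.913×10^7 Pa.

2.77 ksi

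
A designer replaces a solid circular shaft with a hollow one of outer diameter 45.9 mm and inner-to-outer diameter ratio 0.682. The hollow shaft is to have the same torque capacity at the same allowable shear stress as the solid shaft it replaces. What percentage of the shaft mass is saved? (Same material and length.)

37.1 %

Equal τ_max and T ⇒ the solid shaft needs d_s³ = d_o³(1−k⁴), so d_s = 45.9·(1−0.682⁴)^(1/3) = 42.32 mm.
Area ratio A_h/A_s = d_o²(1−k²)/d_s² = (1−k²)/(1−k⁴)^(2/3) = 0.6293.
Mass saving = 1 − 0.6293 = 37.1 %.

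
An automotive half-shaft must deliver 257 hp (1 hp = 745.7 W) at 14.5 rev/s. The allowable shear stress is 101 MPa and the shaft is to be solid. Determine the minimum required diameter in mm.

ω = 2π·14.5 = 91.11 rad/s, so T = P/ω = 257×745.7 / 91.11 = 2104 N·m.
For a solid shaft τ_max = 16T/(πd³), so d = (16T/(π τ_allow))^(1/3) = (16·2104/(π·1.01×10^8))^(1/3) = 0.04734 m.

47.3 mm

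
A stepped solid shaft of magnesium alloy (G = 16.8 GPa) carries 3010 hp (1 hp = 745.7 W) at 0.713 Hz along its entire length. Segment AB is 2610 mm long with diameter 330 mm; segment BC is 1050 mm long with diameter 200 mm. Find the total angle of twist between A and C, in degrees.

15.3°

ω = 2π·0.713 = 4.480 rad/s, so T = P/ω = 3010×745.7 / 4.480 = 501000 N·m.
J_AB = π(0.330)⁴/32 = 1.16×10^-3 m⁴; J_BC = π(0.200)⁴/32 = 1.57×10^-4 m⁴.
θ = (T/G)·Σ L_i/J_i = (501000/16.8×10⁹)·(2.61/1.16×10^-3 + 1.05/1.57×10^-4) = 0.2662 rad.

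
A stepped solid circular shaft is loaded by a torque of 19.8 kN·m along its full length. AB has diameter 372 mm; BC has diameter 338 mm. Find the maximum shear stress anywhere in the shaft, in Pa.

Under the same torque, τ_max = 16T/(πd³) is largest where d is smallest — segment BC (d = 338 mm).
τ_max = 16·19800/(π·(0.338)³) = 2.611×10^6 Pa.

2.61e6 Pa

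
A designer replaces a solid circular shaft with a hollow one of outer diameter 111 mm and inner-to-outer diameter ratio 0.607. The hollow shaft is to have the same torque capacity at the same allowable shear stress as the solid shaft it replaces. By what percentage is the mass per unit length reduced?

30.4 %

Equal τ_max and T ⇒ the solid shaft needs d_s³ = d_o³(1−k⁴), so d_s = 111·(1−0.607⁴)^(1/3) = 105.7 mm.
Area ratio A_h/A_s = d_o²(1−k²)/d_s² = (1−k²)/(1−k⁴)^(2/3) = 0.6961.
Mass saving = 1 − 0.6961 = 30.4 %.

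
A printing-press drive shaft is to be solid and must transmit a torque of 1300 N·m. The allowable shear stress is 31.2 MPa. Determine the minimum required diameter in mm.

For a solid shaft τ_max = 16T/(πd³), so d = (16T/(π τ_allow))^(1/3) = (16·1300/(π·3.12×10^7))^(1/3) = 0.05965 m.

59.6 mm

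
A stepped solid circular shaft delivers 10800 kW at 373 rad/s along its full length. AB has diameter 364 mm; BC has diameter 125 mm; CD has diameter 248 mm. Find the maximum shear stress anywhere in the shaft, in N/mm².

ω = 373 rad/s, so T = P/ω = 10800×10³ / 373.0 = 28950 N·m.
Under the same torque, τ_max = 16T/(πd³) is largest where d is smallest — segment BC (d = 125 mm).
τ_max = 16·28950/(π·(0.125)³) = 7.550×10^7 Pa.

75.5 N/mm²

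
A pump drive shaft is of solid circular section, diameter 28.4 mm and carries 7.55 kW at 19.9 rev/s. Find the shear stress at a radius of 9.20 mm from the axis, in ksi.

1.26 ksi

ω = 2π·19.9 = 125.0 rad/s, so T = P/ω = 7.55×10³ / 125.0 = 60.38 N·m.
J = πd⁴/32 = π(0.0284)⁴/32 = 6.387×10^-8 m⁴.
Shear stress varies linearly with radius: τ = T·r/J = 60.38 × 0.00920 / 6.387×10^-8 = 8.698×10^6 Pa.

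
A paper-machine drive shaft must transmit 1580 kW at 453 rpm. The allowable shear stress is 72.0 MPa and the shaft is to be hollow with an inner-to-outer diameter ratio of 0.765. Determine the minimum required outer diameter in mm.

ω = 2π·453/60 = 47.44 rad/s, so T = P/ω = 1580×10³ / 47.44 = 33310 N·m.
For a hollow shaft with d_i/d_o = 0.765: τ_max = 16T/(π d_o³ (1−k⁴)), so d_o = [16T/(π τ_allow (1−k⁴))]^(1/3) = [16·33310/(π·7.20×10^7·0.6575)]^(1/3) = 0.1530 m.

153 mm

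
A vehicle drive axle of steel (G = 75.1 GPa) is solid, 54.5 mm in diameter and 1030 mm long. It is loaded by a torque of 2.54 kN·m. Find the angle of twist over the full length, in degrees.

2.30°

J = πd⁴/32 = π(0.0545)⁴/32 = 8.661×10^-7 m⁴.
θ = T·L/(G·J) = 2540 × 1.03 / (75.1×10⁹ × 8.661×10^-7) = 0.04022 rad.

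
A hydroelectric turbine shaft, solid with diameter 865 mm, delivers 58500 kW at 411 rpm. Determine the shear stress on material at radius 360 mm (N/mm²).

8.90 N/mm²

ω = 2π·411/60 = 43.04 rad/s, so T = P/ω = 58500×10³ / 43.04 = 1.359e6 N·m.
J = πd⁴/32 = π(0.865)⁴/32 = 0.05496 m⁴.
Shear stress varies linearly with radius: τ = T·r/J = 1.359e6 × 0.360 / 0.05496 = 8.903×10^6 Pa.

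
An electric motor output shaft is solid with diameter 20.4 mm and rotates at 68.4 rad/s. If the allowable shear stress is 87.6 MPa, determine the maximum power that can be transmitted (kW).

9.99 kW

J = πd⁴/32 = π(0.0204)⁴/32 = 1.700×10^-8 m⁴.
T_max = τ_allow·J/r = 8.76×10^7 × 1.700×10^-8 / 0.0102 = 146.0 N·m.
ω = 68.4 rad/s, so P_max = T_max·ω = 9988 W.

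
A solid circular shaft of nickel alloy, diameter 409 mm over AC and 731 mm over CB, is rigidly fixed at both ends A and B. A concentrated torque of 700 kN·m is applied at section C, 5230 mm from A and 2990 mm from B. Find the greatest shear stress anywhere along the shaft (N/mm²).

Compatibility: T_A·a/J_AC = T_B·b/J_CB with T_A + T_B = T₀.
J_AC = 2.75×10^-3 m⁴, J_CB = 0.0280 m⁴, so T_A = T₀·(J_AC/a)/((J_AC/a)+(J_CB/b)) = 37140 N·m, T_B = 662900 N·m.
τ in each portion: τ_AC = 2.76×10^6 Pa, τ_CB = 8.64×10^6 Pa; maximum is in CB.
τ_max = T_CB·r/J = 662900·0.365/0.0280 = 8.643×10^6 Pa.

8.64 N/mm²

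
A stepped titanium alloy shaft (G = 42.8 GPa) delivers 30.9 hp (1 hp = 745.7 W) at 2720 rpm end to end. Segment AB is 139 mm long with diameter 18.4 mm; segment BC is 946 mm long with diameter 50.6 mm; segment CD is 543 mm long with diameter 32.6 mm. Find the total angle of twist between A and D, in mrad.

35.4 mrad

ω = 2π·2720/60 = 284.8 rad/s, so T = P/ω = 30.9×745.7 / 284.8 = 80.90 N·m.
J_AB = π(0.0184)⁴/32 = 1.13×10^-8 m⁴; J_BC = π(0.0506)⁴/32 = 6.44×10^-7 m⁴; J_CD = π(0.0326)⁴/32 = 1.11×10^-7 m⁴.
θ = (T/G)·Σ L_i/J_i = (80.90/42.8×10⁹)·(0.139/1.13×10^-8 + 0.946/6.44×10^-7 + 0.543/1.11×10^-7) = 0.03538 rad.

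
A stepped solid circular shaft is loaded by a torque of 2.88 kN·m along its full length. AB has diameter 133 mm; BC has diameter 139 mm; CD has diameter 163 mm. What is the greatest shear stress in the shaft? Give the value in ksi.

0.904 ksi

Under the same torque, τ_max = 16T/(πd³) is largest where d is smallest — segment AB (d = 133 mm).
τ_max = 16·2880/(π·(0.133)³) = 6.235×10^6 Pa.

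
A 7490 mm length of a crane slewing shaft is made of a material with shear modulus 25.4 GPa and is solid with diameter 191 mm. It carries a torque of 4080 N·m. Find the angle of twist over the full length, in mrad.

9.21 mrad

J = πd⁴/32 = π(0.191)⁴/32 = 1.307×10^-4 m⁴.
θ = T·L/(G·J) = 4080 × 7.49 / (25.4×10⁹ × 1.307×10^-4) = 9.208×10^-3 rad.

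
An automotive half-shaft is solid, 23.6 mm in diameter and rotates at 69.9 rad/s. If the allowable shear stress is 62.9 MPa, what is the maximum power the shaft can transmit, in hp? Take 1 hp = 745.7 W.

15.2 hp

J = πd⁴/32 = π(0.0236)⁴/32 = 3.045×10^-8 m⁴.
T_max = τ_allow·J/r = 6.29×10^7 × 3.045×10^-8 / 0.0118 = 162.3 N·m.
ω = 69.9 rad/s, so P_max = T_max·ω = 1.135×10^4 W.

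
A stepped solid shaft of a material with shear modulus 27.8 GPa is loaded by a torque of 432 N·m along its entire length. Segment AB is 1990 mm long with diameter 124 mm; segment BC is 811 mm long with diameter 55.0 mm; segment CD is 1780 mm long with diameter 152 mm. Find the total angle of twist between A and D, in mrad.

15.9 mrad

J_AB = π(0.124)⁴/32 = 2.32×10^-5 m⁴; J_BC = π(0.0550)⁴/32 = 8.98×10^-7 m⁴; J_CD = π(0.152)⁴/32 = 5.24×10^-5 m⁴.
θ = (T/G)·Σ L_i/J_i = (432.0/27.8×10⁹)·(1.99/2.32×10^-5 + 0.811/8.98×10^-7 + 1.78/5.24×10^-5) = 0.01589 rad.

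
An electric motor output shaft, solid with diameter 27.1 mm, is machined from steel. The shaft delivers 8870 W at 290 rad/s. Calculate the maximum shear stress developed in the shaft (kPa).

7830 kPa

ω = 290 rad/s, so T = P/ω = 8870 / 290.0 = 30.59 N·m.
J = πd⁴/32 = π(0.0271)⁴/32 = 5.295×10^-8 m⁴.
τ_max = T·r/J = 30.59 × 0.0136 / 5.295×10^-8 = 7.827×10^6 Pa.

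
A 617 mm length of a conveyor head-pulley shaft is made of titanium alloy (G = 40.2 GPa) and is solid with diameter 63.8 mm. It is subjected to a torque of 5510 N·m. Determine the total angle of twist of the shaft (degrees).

2.98°

J = πd⁴/32 = π(0.0638)⁴/32 = 1.627×10^-6 m⁴.
θ = T·L/(G·J) = 5510 × 0.617 / (40.2×10⁹ × 1.627×10^-6) = 0.05199 rad.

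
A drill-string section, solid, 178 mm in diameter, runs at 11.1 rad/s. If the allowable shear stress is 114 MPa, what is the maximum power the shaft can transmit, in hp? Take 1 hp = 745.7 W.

1880 hp

J = πd⁴/32 = π(0.178)⁴/32 = 9.856×10^-5 m⁴.
T_max = τ_allow·J/r = 1.14×10^8 × 9.856×10^-5 / 0.0890 = 126200 N·m.
ω = 11.1 rad/s, so P_max = T_max·ω = 1.401×10^6 W.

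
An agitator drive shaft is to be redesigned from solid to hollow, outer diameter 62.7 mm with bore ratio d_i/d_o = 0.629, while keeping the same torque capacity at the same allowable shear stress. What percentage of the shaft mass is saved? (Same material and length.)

Equal τ_max and T ⇒ the solid shaft needs d_s³ = d_o³(1−k⁴), so d_s = 62.7·(1−0.629⁴)^(1/3) = 59.24 mm.
Area ratio A_h/A_s = d_o²(1−k²)/d_s² = (1−k²)/(1−k⁴)^(2/3) = 0.6770.
Mass saving = 1 − 0.6770 = 32.3 %.

32.3 %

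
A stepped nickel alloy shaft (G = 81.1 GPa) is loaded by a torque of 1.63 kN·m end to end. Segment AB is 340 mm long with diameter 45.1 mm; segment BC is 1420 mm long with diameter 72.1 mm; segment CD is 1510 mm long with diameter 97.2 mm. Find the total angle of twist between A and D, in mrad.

31.0 mrad

J_AB = π(0.0451)⁴/32 = 4.06×10^-7 m⁴; J_BC = π(0.0721)⁴/32 = 2.65×10^-6 m⁴; J_CD = π(0.0972)⁴/32 = 8.76×10^-6 m⁴.
θ = (T/G)·Σ L_i/J_i = (1630/81.1×10⁹)·(0.340/4.06×10^-7 + 1.42/2.65×10^-6 + 1.51/8.76×10^-6) = 0.03105 rad.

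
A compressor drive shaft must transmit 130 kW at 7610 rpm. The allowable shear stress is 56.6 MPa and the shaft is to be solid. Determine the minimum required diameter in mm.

24.5 mm

ω = 2π·7610/60 = 796.9 rad/s, so T = P/ω = 130×10³ / 796.9 = 163.1 N·m.
For a solid shaft τ_max = 16T/(πd³), so d = (16T/(π τ_allow))^(1/3) = (16·163.1/(π·5.66×10^7))^(1/3) = 0.02448 m.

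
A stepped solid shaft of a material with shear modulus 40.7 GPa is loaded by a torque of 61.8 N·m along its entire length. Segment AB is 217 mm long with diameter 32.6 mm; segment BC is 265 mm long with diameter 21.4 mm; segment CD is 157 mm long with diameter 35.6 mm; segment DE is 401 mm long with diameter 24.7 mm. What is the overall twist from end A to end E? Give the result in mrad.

40.7 mrad

J_AB = π(0.0326)⁴/32 = 1.11×10^-7 m⁴; J_BC = π(0.0214)⁴/32 = 2.06×10^-8 m⁴; J_CD = π(0.0356)⁴/32 = 1.58×10^-7 m⁴; J_DE = π(0.0247)⁴/32 = 3.65×10^-8 m⁴.
θ = (T/G)·Σ L_i/J_i = (61.80/40.7×10⁹)·(0.217/1.11×10^-7 + 0.265/2.06×10^-8 + 0.157/1.58×10^-7 + 0.401/3.65×10^-8) = 0.04069 rad.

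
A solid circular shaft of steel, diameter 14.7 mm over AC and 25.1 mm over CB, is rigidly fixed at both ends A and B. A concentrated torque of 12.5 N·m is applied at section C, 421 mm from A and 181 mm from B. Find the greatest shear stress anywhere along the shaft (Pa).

Compatibility: T_A·a/J_AC = T_B·b/J_CB with T_A + T_B = T₀.
J_AC = 4.58×10^-9 m⁴, J_CB = 3.90×10^-8 m⁴, so T_A = T₀·(J_AC/a)/((J_AC/a)+(J_CB/b)) = 0.6018 N·m, T_B = 11.90 N·m.
τ in each portion: τ_AC = 9.65×10^5 Pa, τ_CB = 3.83×10^6 Pa; maximum is in CB.
τ_max = T_CB·r/J = 11.90·0.0126/3.90×10^-8 = 3.832×10^6 Pa.

3.83e6 Pa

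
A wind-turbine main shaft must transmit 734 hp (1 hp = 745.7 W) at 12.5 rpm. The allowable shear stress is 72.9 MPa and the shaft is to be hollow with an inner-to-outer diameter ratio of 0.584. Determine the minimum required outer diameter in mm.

321 mm

ω = 2π·12.5/60 = 1.309 rad/s, so T = P/ω = 734×745.7 / 1.309 = 418100 N·m.
For a hollow shaft with d_i/d_o = 0.584: τ_max = 16T/(π d_o³ (1−k⁴)), so d_o = [16T/(π τ_allow (1−k⁴))]^(1/3) = [16·418100/(π·7.29×10^7·0.8837)]^(1/3) = 0.3209 m.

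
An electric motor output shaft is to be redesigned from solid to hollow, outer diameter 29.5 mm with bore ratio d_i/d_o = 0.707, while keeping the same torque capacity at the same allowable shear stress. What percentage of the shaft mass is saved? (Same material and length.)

Equal τ_max and T ⇒ the solid shaft needs d_s³ = d_o³(1−k⁴), so d_s = 29.5·(1−0.707⁴)^(1/3) = 26.80 mm.
Area ratio A_h/A_s = d_o²(1−k²)/d_s² = (1−k²)/(1−k⁴)^(2/3) = 0.6058.
Mass saving = 1 − 0.6058 = 39.4 %.

39.4 %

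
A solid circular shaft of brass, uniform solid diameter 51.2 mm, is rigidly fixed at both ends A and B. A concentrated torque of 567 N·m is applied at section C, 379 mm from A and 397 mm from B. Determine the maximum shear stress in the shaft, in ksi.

1.60 ksi

With uniform GJ and both ends fixed, compatibility θ_AC = θ_CB gives T_A·a = T_B·b, together with T_A + T_B = T₀.
T_A = T₀·b/(a+b) = 567.0·397/776.0 = 290.1 N·m; T_B = 276.9 N·m.
τ in each portion: τ_AC = 1.10×10^7 Pa, τ_CB = 1.05×10^7 Pa; maximum is in AC.
τ_max = T_AC·r/J = 290.1·0.0256/6.75×10^-7 = 1.101×10^7 Pa.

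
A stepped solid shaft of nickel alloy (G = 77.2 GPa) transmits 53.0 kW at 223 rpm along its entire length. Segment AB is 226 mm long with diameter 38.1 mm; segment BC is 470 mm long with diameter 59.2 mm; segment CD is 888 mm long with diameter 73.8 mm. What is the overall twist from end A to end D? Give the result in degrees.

3.01°

ω = 2π·223/60 = 23.35 rad/s, so T = P/ω = 53.0×10³ / 23.35 = 2270 N·m.
J_AB = π(0.0381)⁴/32 = 2.07×10^-7 m⁴; J_BC = π(0.0592)⁴/32 = 1.21×10^-6 m⁴; J_CD = π(0.0738)⁴/32 = 2.91×10^-6 m⁴.
θ = (T/G)·Σ L_i/J_i = (2270/77.2×10⁹)·(0.226/2.07×10^-7 + 0.470/1.21×10^-6 + 0.888/2.91×10^-6) = 0.05254 rad.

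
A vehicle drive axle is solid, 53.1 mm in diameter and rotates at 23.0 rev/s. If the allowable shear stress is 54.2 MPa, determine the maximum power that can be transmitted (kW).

230 kW

J = πd⁴/32 = π(0.0531)⁴/32 = 7.805×10^-7 m⁴.
T_max = τ_allow·J/r = 5.42×10^7 × 7.805×10^-7 / 0.0266 = 1593 N·m.
ω = 2π·23.0 = 144.5 rad/s, so P_max = T_max·ω = 2.303×10^5 W.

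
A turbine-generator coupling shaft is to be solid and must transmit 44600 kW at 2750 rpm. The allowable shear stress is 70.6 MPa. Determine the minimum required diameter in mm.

ω = 2π·2750/60 = 288.0 rad/s, so T = P/ω = 44600×10³ / 288.0 = 154900 N·m.
For a solid shaft τ_max = 16T/(πd³), so d = (16T/(π τ_allow))^(1/3) = (16·154900/(π·7.06×10^7))^(1/3) = 0.2236 m.

224 mm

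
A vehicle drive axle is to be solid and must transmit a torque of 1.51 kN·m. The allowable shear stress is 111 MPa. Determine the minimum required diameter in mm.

For a solid shaft τ_max = 16T/(πd³), so d = (16T/(π τ_allow))^(1/3) = (16·1510/(π·1.11×10^8))^(1/3) = 0.04107 m.

41.1 mm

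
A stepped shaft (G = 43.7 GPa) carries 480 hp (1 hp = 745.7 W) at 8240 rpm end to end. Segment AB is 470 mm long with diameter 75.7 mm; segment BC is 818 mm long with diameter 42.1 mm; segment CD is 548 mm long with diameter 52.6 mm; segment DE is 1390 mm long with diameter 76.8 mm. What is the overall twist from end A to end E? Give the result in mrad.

ω = 2π·8240/60 = 862.9 rad/s, so T = P/ω = 480×745.7 / 862.9 = 414.8 N·m.
J_AB = π(0.0757)⁴/32 = 3.22×10^-6 m⁴; J_BC = π(0.0421)⁴/32 = 3.08×10^-7 m⁴; J_CD = π(0.0526)⁴/32 = 7.52×10^-7 m⁴; J_DE = π(0.0768)⁴/32 = 3.42×10^-6 m⁴.
θ = (T/G)·Σ L_i/J_i = (414.8/43.7×10⁹)·(0.470/3.22×10^-6 + 0.818/3.08×10^-7 + 0.548/7.52×10^-7 + 1.39/3.42×10^-6) = 0.03734 rad.

37.3 mrad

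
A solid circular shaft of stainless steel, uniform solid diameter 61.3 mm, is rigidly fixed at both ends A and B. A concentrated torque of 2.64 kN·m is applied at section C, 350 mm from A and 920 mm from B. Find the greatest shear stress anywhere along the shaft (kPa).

With uniform GJ and both ends fixed, compatibility θ_AC = θ_CB gives T_A·a = T_B·b, together with T_A + T_B = T₀.
T_A = T₀·b/(a+b) = 2640·920/1270 = 1912 N·m; T_B = 727.6 N·m.
τ in each portion: τ_AC = 4.23×10^7 Pa, τ_CB = 1.61×10^7 Pa; maximum is in AC.
τ_max = T_AC·r/J = 1912·0.0307/1.39×10^-6 = 4.228×10^7 Pa.

42300 kPa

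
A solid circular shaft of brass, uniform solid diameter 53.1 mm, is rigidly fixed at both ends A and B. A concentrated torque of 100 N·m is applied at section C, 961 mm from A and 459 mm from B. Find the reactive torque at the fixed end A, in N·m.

32.3 N·m

With uniform GJ and both ends fixed, compatibility θ_AC = θ_CB gives T_A·a = T_B·b, together with T_A + T_B = T₀.
T_A = T₀·b/(a+b) = 100.0·459/1420 = 32.32 N·m; T_B = 67.68 N·m.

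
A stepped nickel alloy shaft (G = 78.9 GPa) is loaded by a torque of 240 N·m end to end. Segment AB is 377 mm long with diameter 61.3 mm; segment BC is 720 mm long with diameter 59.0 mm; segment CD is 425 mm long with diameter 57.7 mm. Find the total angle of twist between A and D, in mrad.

J_AB = π(0.0613)⁴/32 = 1.39×10^-6 m⁴; J_BC = π(0.0590)⁴/32 = 1.19×10^-6 m⁴; J_CD = π(0.0577)⁴/32 = 1.09×10^-6 m⁴.
θ = (T/G)·Σ L_i/J_i = (240.0/78.9×10⁹)·(0.377/1.39×10^-6 + 0.720/1.19×10^-6 + 0.425/1.09×10^-6) = 3.856×10^-3 rad.

3.86 mrad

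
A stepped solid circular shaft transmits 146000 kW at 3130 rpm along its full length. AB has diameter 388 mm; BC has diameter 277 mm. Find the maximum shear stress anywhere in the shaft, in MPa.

ω = 2π·3130/60 = 327.8 rad/s, so T = P/ω = 146000×10³ / 327.8 = 445400 N·m.
Under the same torque, τ_max = 16T/(πd³) is largest where d is smallest — segment BC (d = 277 mm).
τ_max = 16·445400/(π·(0.277)³) = 1.067×10^8 Pa.

107 MPa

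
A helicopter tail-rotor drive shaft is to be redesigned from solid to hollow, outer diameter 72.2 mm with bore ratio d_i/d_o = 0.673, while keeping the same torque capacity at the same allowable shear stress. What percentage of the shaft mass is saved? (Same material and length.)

36.2 %

Equal τ_max and T ⇒ the solid shaft needs d_s³ = d_o³(1−k⁴), so d_s = 72.2·(1−0.673⁴)^(1/3) = 66.88 mm.
Area ratio A_h/A_s = d_o²(1−k²)/d_s² = (1−k²)/(1−k⁴)^(2/3) = 0.6376.
Mass saving = 1 − 0.6376 = 36.2 %.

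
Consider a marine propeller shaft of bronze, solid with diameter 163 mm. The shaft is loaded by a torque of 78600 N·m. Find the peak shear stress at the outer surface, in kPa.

J = πd⁴/32 = π(0.163)⁴/32 = 6.930×10^-5 m⁴.
τ_max = T·r/J = 78600 × 0.0815 / 6.930×10^-5 = 9.243×10^7 Pa.

92400 kPa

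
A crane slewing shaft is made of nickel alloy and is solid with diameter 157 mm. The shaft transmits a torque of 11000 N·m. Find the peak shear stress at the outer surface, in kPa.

J = πd⁴/32 = π(0.157)⁴/32 = 5.965×10^-5 m⁴.
τ_max = T·r/J = 11000 × 0.0785 / 5.965×10^-5 = 1.448×10^7 Pa.

14500 kPa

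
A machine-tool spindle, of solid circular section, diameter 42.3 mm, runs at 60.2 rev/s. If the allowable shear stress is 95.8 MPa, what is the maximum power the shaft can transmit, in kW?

J = πd⁴/32 = π(0.0423)⁴/32 = 3.143×10^-7 m⁴.
T_max = τ_allow·J/r = 9.58×10^7 × 3.143×10^-7 / 0.0211 = 1424 N·m.
ω = 2π·60.2 = 378.2 rad/s, so P_max = T_max·ω = 5.385×10^5 W.

539 kW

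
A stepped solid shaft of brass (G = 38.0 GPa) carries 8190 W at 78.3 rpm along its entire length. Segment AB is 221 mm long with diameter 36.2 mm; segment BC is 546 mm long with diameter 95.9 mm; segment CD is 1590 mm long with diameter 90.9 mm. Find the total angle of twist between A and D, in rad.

ω = 2π·78.3/60 = 8.200 rad/s, so T = P/ω = 8190 / 8.200 = 998.8 N·m.
J_AB = π(0.0362)⁴/32 = 1.69×10^-7 m⁴; J_BC = π(0.0959)⁴/32 = 8.30×10^-6 m⁴; J_CD = π(0.0909)⁴/32 = 6.70×10^-6 m⁴.
θ = (T/G)·Σ L_i/J_i = (998.8/38.0×10⁹)·(0.221/1.69×10^-7 + 0.546/8.30×10^-6 + 1.59/6.70×10^-6) = 0.04242 rad.

0.0424 rad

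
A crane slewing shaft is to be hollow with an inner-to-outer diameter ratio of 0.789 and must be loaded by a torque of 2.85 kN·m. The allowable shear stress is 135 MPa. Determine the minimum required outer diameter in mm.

56.0 mm

For a hollow shaft with d_i/d_o = 0.789: τ_max = 16T/(π d_o³ (1−k⁴)), so d_o = [16T/(π τ_allow (1−k⁴))]^(1/3) = [16·2850/(π·1.35×10^8·0.6125)]^(1/3) = 0.05599 m.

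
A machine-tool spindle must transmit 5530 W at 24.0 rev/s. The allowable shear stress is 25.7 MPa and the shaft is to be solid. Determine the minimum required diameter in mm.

19.4 mm

ω = 2π·24.0 = 150.8 rad/s, so T = P/ω = 5530 / 150.8 = 36.67 N·m.
For a solid shaft τ_max = 16T/(πd³), so d = (16T/(π τ_allow))^(1/3) = (16·36.67/(π·2.57×10^7))^(1/3) = 0.01937 m.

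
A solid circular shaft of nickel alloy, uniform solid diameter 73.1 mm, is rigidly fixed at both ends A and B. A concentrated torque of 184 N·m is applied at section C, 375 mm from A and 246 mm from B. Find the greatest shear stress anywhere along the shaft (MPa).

With uniform GJ and both ends fixed, compatibility θ_AC = θ_CB gives T_A·a = T_B·b, together with T_A + T_B = T₀.
T_A = T₀·b/(a+b) = 184.0·246/621.0 = 72.89 N·m; T_B = 111.1 N·m.
τ in each portion: τ_AC = 9.50×10^5 Pa, τ_CB = 1.45×10^6 Pa; maximum is in CB.
τ_max = T_CB·r/J = 111.1·0.0365/2.80×10^-6 = 1.449×10^6 Pa.

1.45 MPa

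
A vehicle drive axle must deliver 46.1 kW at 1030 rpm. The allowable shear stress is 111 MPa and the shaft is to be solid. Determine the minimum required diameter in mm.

ω = 2π·1030/60 = 107.9 rad/s, so T = P/ω = 46.1×10³ / 107.9 = 427.4 N·m.
For a solid shaft τ_max = 16T/(πd³), so d = (16T/(π τ_allow))^(1/3) = (16·427.4/(π·1.11×10^8))^(1/3) = 0.02697 m.

27.0 mm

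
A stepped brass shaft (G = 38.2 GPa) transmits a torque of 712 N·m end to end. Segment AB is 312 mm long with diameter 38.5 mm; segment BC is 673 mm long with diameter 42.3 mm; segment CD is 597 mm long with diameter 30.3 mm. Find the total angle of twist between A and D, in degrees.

J_AB = π(0.0385)⁴/32 = 2.16×10^-7 m⁴; J_BC = π(0.0423)⁴/32 = 3.14×10^-7 m⁴; J_CD = π(0.0303)⁴/32 = 8.28×10^-8 m⁴.
θ = (T/G)·Σ L_i/J_i = (712.0/38.2×10⁹)·(0.312/2.16×10^-7 + 0.673/3.14×10^-7 + 0.597/8.28×10^-8) = 0.2013 rad.

11.5°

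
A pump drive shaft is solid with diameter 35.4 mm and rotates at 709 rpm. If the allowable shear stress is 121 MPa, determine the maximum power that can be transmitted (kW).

78.3 kW

J = πd⁴/32 = π(0.0354)⁴/32 = 1.542×10^-7 m⁴.
T_max = τ_allow·J/r = 1.21×10^8 × 1.542×10^-7 / 0.0177 = 1054 N·m.
ω = 2π·709/60 = 74.25 rad/s, so P_max = T_max·ω = 7.825×10^4 W.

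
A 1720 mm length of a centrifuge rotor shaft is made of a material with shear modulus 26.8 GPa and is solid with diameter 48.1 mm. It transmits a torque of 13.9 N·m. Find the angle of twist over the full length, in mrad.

J = πd⁴/32 = π(0.0481)⁴/32 = 5.255×10^-7 m⁴.
θ = T·L/(G·J) = 13.90 × 1.72 / (26.8×10⁹ × 5.255×10^-7) = 1.698×10^-3 rad.

1.70 mrad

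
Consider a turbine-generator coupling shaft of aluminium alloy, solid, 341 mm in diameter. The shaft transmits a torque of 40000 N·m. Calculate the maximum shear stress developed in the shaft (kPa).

5140 kPa

J = πd⁴/32 = π(0.341)⁴/32 = 1.327×10^-3 m⁴.
τ_max = T·r/J = 40000 × 0.171 / 1.327×10^-3 = 5.138×10^6 Pa.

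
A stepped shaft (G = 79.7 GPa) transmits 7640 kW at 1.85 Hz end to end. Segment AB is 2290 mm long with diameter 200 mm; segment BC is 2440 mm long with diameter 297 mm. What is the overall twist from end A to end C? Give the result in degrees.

8.40°

ω = 2π·1.85 = 11.62 rad/s, so T = P/ω = 7640×10³ / 11.62 = 657300 N·m.
J_AB = π(0.200)⁴/32 = 1.57×10^-4 m⁴; J_BC = π(0.297)⁴/32 = 7.64×10^-4 m⁴.
θ = (T/G)·Σ L_i/J_i = (657300/79.7×10⁹)·(2.29/1.57×10^-4 + 2.44/7.64×10^-4) = 0.1466 rad.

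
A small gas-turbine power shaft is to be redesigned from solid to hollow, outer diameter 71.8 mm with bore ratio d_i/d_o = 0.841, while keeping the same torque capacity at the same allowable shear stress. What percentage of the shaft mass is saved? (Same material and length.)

53.5 %

Equal τ_max and T ⇒ the solid shaft needs d_s³ = d_o³(1−k⁴), so d_s = 71.8·(1−0.841⁴)^(1/3) = 56.98 mm.
Area ratio A_h/A_s = d_o²(1−k²)/d_s² = (1−k²)/(1−k⁴)^(2/3) = 0.4648.
Mass saving = 1 − 0.4648 = 53.5 %.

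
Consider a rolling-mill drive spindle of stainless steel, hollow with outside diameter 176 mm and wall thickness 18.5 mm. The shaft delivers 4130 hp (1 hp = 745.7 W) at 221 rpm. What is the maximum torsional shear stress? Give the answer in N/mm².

203 N/mm²

ω = 2π·221/60 = 23.14 rad/s, so T = P/ω = 4130×745.7 / 23.14 = 133100 N·m.
J = π(d_o⁴ − d_i⁴)/32 = π(0.176⁴ − 0.139⁴)/32 = 5.755×10^-5 m⁴.
τ_max = T·r/J = 133100 × 0.0880 / 5.755×10^-5 = 2.035×10^8 Pa.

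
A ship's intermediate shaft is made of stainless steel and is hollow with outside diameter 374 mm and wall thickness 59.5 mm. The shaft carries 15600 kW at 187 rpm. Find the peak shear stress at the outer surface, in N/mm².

ω = 2π·187/60 = 19.58 rad/s, so T = P/ω = 15600×10³ / 19.58 = 796600 N·m.
J = π(d_o⁴ − d_i⁴)/32 = π(0.374⁴ − 0.255⁴)/32 = 1.506×10^-3 m⁴.
τ_max = T·r/J = 796600 × 0.187 / 1.506×10^-3 = 9.894×10^7 Pa.

98.9 N/mm²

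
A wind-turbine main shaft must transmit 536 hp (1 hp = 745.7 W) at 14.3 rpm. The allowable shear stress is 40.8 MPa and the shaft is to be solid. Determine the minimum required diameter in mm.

322 mm

ω = 2π·14.3/60 = 1.497 rad/s, so T = P/ω = 536×745.7 / 1.497 = 266900 N·m.
For a solid shaft τ_max = 16T/(πd³), so d = (16T/(π τ_allow))^(1/3) = (16·266900/(π·4.08×10^7))^(1/3) = 0.3218 m.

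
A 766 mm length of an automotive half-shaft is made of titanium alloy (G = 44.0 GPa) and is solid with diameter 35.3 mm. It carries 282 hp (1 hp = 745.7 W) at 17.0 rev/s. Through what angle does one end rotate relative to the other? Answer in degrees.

12.9°

ω = 2π·17.0 = 106.8 rad/s, so T = P/ω = 282×745.7 / 106.8 = 1969 N·m.
J = πd⁴/32 = π(0.0353)⁴/32 = 1.524×10^-7 m⁴.
θ = T·L/(G·J) = 1969 × 0.766 / (44.0×10⁹ × 1.524×10^-7) = 0.2248 rad.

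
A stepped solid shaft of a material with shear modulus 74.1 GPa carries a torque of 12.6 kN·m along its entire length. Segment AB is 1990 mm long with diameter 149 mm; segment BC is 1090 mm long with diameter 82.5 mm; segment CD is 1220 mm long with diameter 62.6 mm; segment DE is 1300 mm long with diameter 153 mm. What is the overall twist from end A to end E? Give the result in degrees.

J_AB = π(0.149)⁴/32 = 4.84×10^-5 m⁴; J_BC = π(0.0825)⁴/32 = 4.55×10^-6 m⁴; J_CD = π(0.0626)⁴/32 = 1.51×10^-6 m⁴; J_DE = π(0.153)⁴/32 = 5.38×10^-5 m⁴.
θ = (T/G)·Σ L_i/J_i = (12600/74.1×10⁹)·(1.99/4.84×10^-5 + 1.09/4.55×10^-6 + 1.22/1.51×10^-6 + 1.30/5.38×10^-5) = 0.1895 rad.

10.9°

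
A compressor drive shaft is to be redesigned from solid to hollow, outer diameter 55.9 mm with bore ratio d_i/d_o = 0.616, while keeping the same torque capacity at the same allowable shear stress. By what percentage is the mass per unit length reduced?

Equal τ_max and T ⇒ the solid shaft needs d_s³ = d_o³(1−k⁴), so d_s = 55.9·(1−0.616⁴)^(1/3) = 53.08 mm.
Area ratio A_h/A_s = d_o²(1−k²)/d_s² = (1−k²)/(1−k⁴)^(2/3) = 0.6883.
Mass saving = 1 − 0.6883 = 31.2 %.

31.2 %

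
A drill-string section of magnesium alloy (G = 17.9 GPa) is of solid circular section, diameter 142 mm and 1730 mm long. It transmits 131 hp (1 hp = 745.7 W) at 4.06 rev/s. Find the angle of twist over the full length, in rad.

0.00927 rad

ω = 2π·4.06 = 25.51 rad/s, so T = P/ω = 131×745.7 / 25.51 = 3829 N·m.
J = πd⁴/32 = π(0.142)⁴/32 = 3.992×10^-5 m⁴.
θ = T·L/(G·J) = 3829 × 1.73 / (17.9×10⁹ × 3.992×10^-5) = 9.272×10^-3 rad.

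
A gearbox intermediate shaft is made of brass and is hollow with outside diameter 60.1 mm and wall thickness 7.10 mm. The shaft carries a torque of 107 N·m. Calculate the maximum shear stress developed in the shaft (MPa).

J = π(d_o⁴ − d_i⁴)/32 = π(0.0601⁴ − 0.0459⁴)/32 = 8.451×10^-7 m⁴.
τ_max = T·r/J = 107.0 × 0.0301 / 8.451×10^-7 = 3.805×10^6 Pa.

3.80 MPa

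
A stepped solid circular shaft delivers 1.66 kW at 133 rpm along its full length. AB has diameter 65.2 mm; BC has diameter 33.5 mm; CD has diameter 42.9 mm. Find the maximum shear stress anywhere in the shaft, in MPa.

16.1 MPa

ω = 2π·133/60 = 13.93 rad/s, so T = P/ω = 1.66×10³ / 13.93 = 119.2 N·m.
Under the same torque, τ_max = 16T/(πd³) is largest where d is smallest — segment BC (d = 33.5 mm).
τ_max = 16·119.2/(π·(0.0335)³) = 1.615×10^7 Pa.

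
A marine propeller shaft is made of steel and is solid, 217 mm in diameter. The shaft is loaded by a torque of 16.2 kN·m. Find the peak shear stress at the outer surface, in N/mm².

J = πd⁴/32 = π(0.217)⁴/32 = 2.177×10^-4 m⁴.
τ_max = T·r/J = 16200 × 0.108 / 2.177×10^-4 = 8.074×10^6 Pa.

8.07 N/mm²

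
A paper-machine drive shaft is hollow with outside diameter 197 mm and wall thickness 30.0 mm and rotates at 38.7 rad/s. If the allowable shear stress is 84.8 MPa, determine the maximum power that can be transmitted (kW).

J = π(d_o⁴ − d_i⁴)/32 = π(0.197⁴ − 0.137⁴)/32 = 1.133×10^-4 m⁴.
T_max = τ_allow·J/r = 8.48×10^7 × 1.133×10^-4 / 0.0985 = 97520 N·m.
ω = 38.7 rad/s, so P_max = T_max·ω = 3.774×10^6 W.

3770 kW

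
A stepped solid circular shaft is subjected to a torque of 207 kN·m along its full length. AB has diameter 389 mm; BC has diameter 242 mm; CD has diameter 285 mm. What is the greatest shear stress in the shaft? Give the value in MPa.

Under the same torque, τ_max = 16T/(πd³) is largest where d is smallest — segment BC (d = 242 mm).
τ_max = 16·207000/(π·(0.242)³) = 7.439×10^7 Pa.

74.4 MPa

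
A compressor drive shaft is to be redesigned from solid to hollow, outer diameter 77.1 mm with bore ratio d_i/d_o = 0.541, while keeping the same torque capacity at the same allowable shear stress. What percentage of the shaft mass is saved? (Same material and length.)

Equal τ_max and T ⇒ the solid shaft needs d_s³ = d_o³(1−k⁴), so d_s = 77.1·(1−0.541⁴)^(1/3) = 74.83 mm.
Area ratio A_h/A_s = d_o²(1−k²)/d_s² = (1−k²)/(1−k⁴)^(2/3) = 0.7508.
Mass saving = 1 − 0.7508 = 24.9 %.

24.9 %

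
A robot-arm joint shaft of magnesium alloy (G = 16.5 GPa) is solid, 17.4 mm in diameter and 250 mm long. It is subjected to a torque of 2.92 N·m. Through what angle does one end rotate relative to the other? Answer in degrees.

J = πd⁴/32 = π(0.0174)⁴/32 = 8.999×10^-9 m⁴.
θ = T·L/(G·J) = 2.920 × 0.250 / (16.5×10⁹ × 8.999×10^-9) = 4.916×10^-3 rad.

0.282°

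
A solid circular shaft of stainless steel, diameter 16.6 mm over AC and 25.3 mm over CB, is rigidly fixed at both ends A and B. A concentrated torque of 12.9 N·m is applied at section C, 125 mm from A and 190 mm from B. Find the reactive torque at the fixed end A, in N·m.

Compatibility: T_A·a/J_AC = T_B·b/J_CB with T_A + T_B = T₀.
J_AC = 7.45×10^-9 m⁴, J_CB = 4.02×10^-8 m⁴, so T_A = T₀·(J_AC/a)/((J_AC/a)+(J_CB/b)) = 2.835 N·m, T_B = 10.06 N·m.

2.84 N·m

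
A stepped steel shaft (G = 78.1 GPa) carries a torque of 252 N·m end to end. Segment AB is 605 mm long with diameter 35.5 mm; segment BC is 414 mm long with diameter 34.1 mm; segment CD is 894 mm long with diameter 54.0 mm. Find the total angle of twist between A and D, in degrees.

J_AB = π(0.0355)⁴/32 = 1.56×10^-7 m⁴; J_BC = π(0.0341)⁴/32 = 1.33×10^-7 m⁴; J_CD = π(0.0540)⁴/32 = 8.35×10^-7 m⁴.
θ = (T/G)·Σ L_i/J_i = (252.0/78.1×10⁹)·(0.605/1.56×10^-7 + 0.414/1.33×10^-7 + 0.894/8.35×10^-7) = 0.02604 rad.

1.49°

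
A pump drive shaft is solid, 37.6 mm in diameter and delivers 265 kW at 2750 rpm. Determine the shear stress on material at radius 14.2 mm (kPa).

66600 kPa

ω = 2π·2750/60 = 288.0 rad/s, so T = P/ω = 265×10³ / 288.0 = 920.2 N·m.
J = πd⁴/32 = π(0.0376)⁴/32 = 1.962×10^-7 m⁴.
Shear stress varies linearly with radius: τ = T·r/J = 920.2 × 0.0142 / 1.962×10^-7 = 6.659×10^7 Pa.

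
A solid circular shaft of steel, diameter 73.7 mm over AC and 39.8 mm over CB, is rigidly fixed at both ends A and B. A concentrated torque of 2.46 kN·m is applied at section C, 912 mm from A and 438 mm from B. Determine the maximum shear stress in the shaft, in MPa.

Compatibility: T_A·a/J_AC = T_B·b/J_CB with T_A + T_B = T₀.
J_AC = 2.90×10^-6 m⁴, J_CB = 2.46×10^-7 m⁴, so T_A = T₀·(J_AC/a)/((J_AC/a)+(J_CB/b)) = 2090 N·m, T_B = 370.1 N·m.
τ in each portion: τ_AC = 2.66×10^7 Pa, τ_CB = 2.99×10^7 Pa; maximum is in CB.
τ_max = T_CB·r/J = 370.1·0.0199/2.46×10^-7 = 2.990×10^7 Pa.

29.9 MPa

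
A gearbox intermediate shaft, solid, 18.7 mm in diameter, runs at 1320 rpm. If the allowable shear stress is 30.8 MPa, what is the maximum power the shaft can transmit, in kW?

J = πd⁴/32 = π(0.0187)⁴/32 = 1.201×10^-8 m⁴.
T_max = τ_allow·J/r = 3.08×10^7 × 1.201×10^-8 / 0.00935 = 39.55 N·m.
ω = 2π·1320/60 = 138.2 rad/s, so P_max = T_max·ω = 5466 W.

5.47 kW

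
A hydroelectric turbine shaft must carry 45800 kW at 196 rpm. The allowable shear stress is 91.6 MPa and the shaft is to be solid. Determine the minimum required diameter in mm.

ω = 2π·196/60 = 20.53 rad/s, so T = P/ω = 45800×10³ / 20.53 = 2.231e6 N·m.
For a solid shaft τ_max = 16T/(πd³), so d = (16T/(π τ_allow))^(1/3) = (16·2.231e6/(π·9.16×10^7))^(1/3) = 0.4988 m.

499 mm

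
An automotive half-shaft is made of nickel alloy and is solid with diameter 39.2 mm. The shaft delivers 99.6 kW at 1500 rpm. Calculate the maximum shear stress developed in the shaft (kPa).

ω = 2π·1500/60 = 157.1 rad/s, so T = P/ω = 99.6×10³ / 157.1 = 634.1 N·m.
J = πd⁴/32 = π(0.0392)⁴/32 = 2.318×10^-7 m⁴.
τ_max = T·r/J = 634.1 × 0.0196 / 2.318×10^-7 = 5.361×10^7 Pa.

53600 kPa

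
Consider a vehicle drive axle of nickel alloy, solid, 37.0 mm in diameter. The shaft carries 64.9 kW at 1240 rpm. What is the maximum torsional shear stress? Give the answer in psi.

ω = 2π·1240/60 = 129.9 rad/s, so T = P/ω = 64.9×10³ / 129.9 = 499.8 N·m.
J = πd⁴/32 = π(0.0370)⁴/32 = 1.840×10^-7 m⁴.
τ_max = T·r/J = 499.8 × 0.0185 / 1.840×10^-7 = 5.025×10^7 Pa.

7290 psi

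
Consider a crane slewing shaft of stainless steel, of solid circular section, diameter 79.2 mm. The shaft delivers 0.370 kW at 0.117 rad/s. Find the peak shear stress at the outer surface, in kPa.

ω = 0.117 rad/s, so T = P/ω = 0.370×10³ / 0.1170 = 3162 N·m.
J = πd⁴/32 = π(0.0792)⁴/32 = 3.863×10^-6 m⁴.
τ_max = T·r/J = 3162 × 0.0396 / 3.863×10^-6 = 3.242×10^7 Pa.

32400 kPa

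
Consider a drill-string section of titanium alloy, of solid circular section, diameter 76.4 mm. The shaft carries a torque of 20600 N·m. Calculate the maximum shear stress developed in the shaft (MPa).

J = πd⁴/32 = π(0.0764)⁴/32 = 3.345×10^-6 m⁴.
τ_max = T·r/J = 20600 × 0.0382 / 3.345×10^-6 = 2.353×10^8 Pa.

235 MPa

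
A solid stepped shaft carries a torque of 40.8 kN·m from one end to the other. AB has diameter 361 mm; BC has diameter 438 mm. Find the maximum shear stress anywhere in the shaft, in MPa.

Under the same torque, τ_max = 16T/(πd³) is largest where d is smallest — segment AB (d = 361 mm).
τ_max = 16·40800/(π·(0.361)³) = 4.417×10^6 Pa.

4.42 MPa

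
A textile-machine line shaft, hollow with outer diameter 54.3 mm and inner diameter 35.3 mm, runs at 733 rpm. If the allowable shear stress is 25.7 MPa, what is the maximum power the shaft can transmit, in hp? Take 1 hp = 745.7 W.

J = π(d_o⁴ − d_i⁴)/32 = π(0.0543⁴ − 0.0353⁴)/32 = 7.011×10^-7 m⁴.
T_max = τ_allow·J/r = 2.57×10^7 × 7.011×10^-7 / 0.0271 = 663.6 N·m.
ω = 2π·733/60 = 76.76 rad/s, so P_max = T_max·ω = 5.094×10^4 W.

68.3 hp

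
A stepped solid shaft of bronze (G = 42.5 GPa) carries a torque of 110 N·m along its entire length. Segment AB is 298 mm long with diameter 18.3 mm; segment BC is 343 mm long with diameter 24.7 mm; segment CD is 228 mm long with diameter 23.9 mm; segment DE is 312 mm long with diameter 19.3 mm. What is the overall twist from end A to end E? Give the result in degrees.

9.86°

J_AB = π(0.0183)⁴/32 = 1.10×10^-8 m⁴; J_BC = π(0.0247)⁴/32 = 3.65×10^-8 m⁴; J_CD = π(0.0239)⁴/32 = 3.20×10^-8 m⁴; J_DE = π(0.0193)⁴/32 = 1.36×10^-8 m⁴.
θ = (T/G)·Σ L_i/J_i = (110.0/42.5×10⁹)·(0.298/1.10×10^-8 + 0.343/3.65×10^-8 + 0.228/3.20×10^-8 + 0.312/1.36×10^-8) = 0.1721 rad.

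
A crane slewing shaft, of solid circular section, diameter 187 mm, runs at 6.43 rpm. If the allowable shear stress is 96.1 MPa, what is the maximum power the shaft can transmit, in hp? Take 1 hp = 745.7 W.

111 hp

J = πd⁴/32 = π(0.187)⁴/32 = 1.201×10^-4 m⁴.
T_max = τ_allow·J/r = 9.61×10^7 × 1.201×10^-4 / 0.0935 = 123400 N·m.
ω = 2π·6.43/60 = 0.6733 rad/s, so P_max = T_max·ω = 8.308×10^4 W.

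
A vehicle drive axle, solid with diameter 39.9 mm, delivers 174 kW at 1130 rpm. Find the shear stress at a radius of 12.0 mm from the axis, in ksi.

ω = 2π·1130/60 = 118.3 rad/s, so T = P/ω = 174×10³ / 118.3 = 1470 N·m.
J = πd⁴/32 = π(0.0399)⁴/32 = 2.488×10^-7 m⁴.
Shear stress varies linearly with radius: τ = T·r/J = 1470 × 0.0120 / 2.488×10^-7 = 7.091×10^7 Pa.

10.3 ksi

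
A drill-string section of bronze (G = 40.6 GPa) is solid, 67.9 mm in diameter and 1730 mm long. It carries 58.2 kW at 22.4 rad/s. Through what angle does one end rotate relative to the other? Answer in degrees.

3.04°

ω = 22.4 rad/s, so T = P/ω = 58.2×10³ / 22.40 = 2598 N·m.
J = πd⁴/32 = π(0.0679)⁴/32 = 2.087×10^-6 m⁴.
θ = T·L/(G·J) = 2598 × 1.73 / (40.6×10⁹ × 2.087×10^-6) = 0.05305 rad.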